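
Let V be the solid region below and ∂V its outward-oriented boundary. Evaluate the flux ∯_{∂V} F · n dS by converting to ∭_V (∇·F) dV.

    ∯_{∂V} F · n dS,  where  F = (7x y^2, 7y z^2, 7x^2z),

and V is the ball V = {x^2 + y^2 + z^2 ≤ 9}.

By the divergence theorem,

    ∯_{∂V} F · n dS = ∭_V (∇ · F) dV.

Compute the divergence:
    ∇ · F = ∂F_x/∂x + ∂F_y/∂y + ∂F_z/∂z = 7y^2 + 7z^2 + 7x^2 = 7x^2 + 7y^2 + 7z^2.

In spherical coordinates, x = ρ sin(φ) cos(θ), y = ρ sin(φ) sin(θ), z = ρ cos(φ), dV = ρ^2 sin(φ) dρ dφ dθ, with 0 ≤ ρ ≤ 3, 0 ≤ φ ≤ π, 0 ≤ θ ≤ 2π.

The integrand, after substitution and multiplying by the volume element, becomes (7ρ^2) · ρ^2 sin(φ), so

    ∭_V (∇·F) dV = ∫_0^{2π} ∫_0^{π} ∫_0^{3} (7ρ^2) · ρ^2 sin(φ) dρ dφ dθ.

Inner (ρ from 0 to 3): 1701sin(φ)/5.
Middle (φ from 0 to π): 3402/5.
Outer (θ from 0 to 2π): 6804π/5.

Therefore ∯_{∂V} F · n dS = 6804π/5.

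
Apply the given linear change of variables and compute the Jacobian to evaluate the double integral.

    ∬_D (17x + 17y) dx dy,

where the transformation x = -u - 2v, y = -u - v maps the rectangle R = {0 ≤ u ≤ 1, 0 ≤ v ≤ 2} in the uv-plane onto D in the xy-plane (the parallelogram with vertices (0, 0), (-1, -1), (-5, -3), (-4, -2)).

Compute the Jacobian determinant of (x, y) with respect to (u, v):

    ∂(x,y)/∂(u,v) = | -1  -2 | = (-1)(-1) - (-2)(-1) = -1.
                   | -1  -1 |

Its absolute value is |J| = 1 (the area scaling factor).

Substituting x = -u - 2v, y = -u - v into the integrand,

    17x + 17y → -34u - 51v,

so the integral becomes

    ∬_R (-34u - 51v) · |J| du dv = ∫_0^1 ∫_0^2 (-34u - 51v) dv du.

Inner (v): -68u - 102.
Outer (u): -136.

Therefore ∬_D (17x + 17y) dx dy = -136.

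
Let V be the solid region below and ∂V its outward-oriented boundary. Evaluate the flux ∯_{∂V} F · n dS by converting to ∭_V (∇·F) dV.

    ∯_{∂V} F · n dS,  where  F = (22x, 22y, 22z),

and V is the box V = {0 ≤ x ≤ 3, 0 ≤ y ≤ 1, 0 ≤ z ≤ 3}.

By the divergence theorem,

    ∯_{∂V} F · n dS = ∭_V (∇ · F) dV.

Compute the divergence:
    ∇ · F = ∂F_x/∂x + ∂F_y/∂y + ∂F_z/∂z = 22 + 22 + 22 = 66.

V is a rectangular box, so dV = dx dy dz with 0 ≤ x ≤ 3, 0 ≤ y ≤ 1, 0 ≤ z ≤ 3.

Integrate (66) over V as an iterated integral:

    ∭_V (∇·F) dV = ∫_0^{3} ∫_0^{1} ∫_0^{3} (66) dz dy dx.

Inner (z from 0 to 3): 198.
Middle (y from 0 to 1): 198.
Outer (x from 0 to 3): 594.

Therefore ∯_{∂V} F · n dS = 594.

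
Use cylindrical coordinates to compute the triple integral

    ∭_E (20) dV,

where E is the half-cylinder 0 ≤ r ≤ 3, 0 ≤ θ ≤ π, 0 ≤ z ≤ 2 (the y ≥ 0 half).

In cylindrical coordinates, x = r cos(θ), y = r sin(θ), z = z, and dV = r dr dθ dz.

The integrand becomes 20, so

    ∭_E (20) dV = ∫_{0}^{π} ∫_{0}^{3} ∫_{0}^{2} (20) · r dz dr dθ.

Inner (z): 40r.
Middle (r from 0 to 3): 180.
Outer (θ): 180π.

Therefore the triple integral equals 180π.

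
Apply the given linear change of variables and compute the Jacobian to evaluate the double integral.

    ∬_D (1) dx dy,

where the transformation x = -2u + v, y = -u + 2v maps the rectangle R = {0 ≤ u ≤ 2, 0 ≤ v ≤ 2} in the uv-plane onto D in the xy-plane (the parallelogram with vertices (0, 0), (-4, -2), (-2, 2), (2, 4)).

Compute the Jacobian determinant of (x, y) with respect to (u, v):

    ∂(x,y)/∂(u,v) = | -2  1 | = (-2)(2) - (1)(-1) = -3.
                   | -1  2 |

Its absolute value is |J| = 3 (the area scaling factor).

Substituting x = -2u + v, y = -u + 2v into the integrand,

    1 → 1,

so the integral becomes

    ∬_R (1) · |J| du dv = ∫_0^2 ∫_0^2 (3) dv du.

Inner (v): 6.
Outer (u): 12.

Therefore ∬_D (1) dx dy = 12.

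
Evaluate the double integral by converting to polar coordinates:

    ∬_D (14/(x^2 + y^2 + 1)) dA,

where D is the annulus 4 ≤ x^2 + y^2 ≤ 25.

The region D is 2 ≤ r ≤ 5, 0 ≤ θ ≤ 2π in polar coordinates, where x = r cos(θ), y = r sin(θ), and dA = r dr dθ.

Under the substitution, the integrand becomes 14/(r^2 + 1), so

    ∬_D (14/(x^2 + y^2 + 1)) dA = ∫_{0}^{2π} ∫_{2}^{5} (14/(r^2 + 1)) · r dr dθ.

Inner integral (in r): ∫_{2}^{5} (14/(r^2 + 1)) · r dr = log(8031810176/78125).

Outer integral (in θ): ∫_{0}^{2π} (log(8031810176/78125)) dθ = log((8031810176/78125)^(2π)).

Therefore ∬_D (14/(x^2 + y^2 + 1)) dA = log((8031810176/78125)^(2π)).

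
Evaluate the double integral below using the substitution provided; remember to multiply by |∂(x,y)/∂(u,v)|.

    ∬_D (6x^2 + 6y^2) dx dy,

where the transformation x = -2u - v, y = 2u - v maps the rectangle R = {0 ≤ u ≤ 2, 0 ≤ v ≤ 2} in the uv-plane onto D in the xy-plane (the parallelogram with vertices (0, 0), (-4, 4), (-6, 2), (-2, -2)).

Compute the Jacobian determinant of (x, y) with respect to (u, v):

    ∂(x,y)/∂(u,v) = | -2  -1 | = (-2)(-1) - (-1)(2) = 4.
                   | 2  -1 |

Its absolute value is |J| = 4 (the area scaling factor).

Substituting x = -2u - v, y = 2u - v into the integrand,

    6x^2 + 6y^2 → 48u^2 + 12v^2,

so the integral becomes

    ∬_R (48u^2 + 12v^2) · |J| du dv = ∫_0^2 ∫_0^2 (192u^2 + 48v^2) dv du.

Inner (v): 384u^2 + 128.
Outer (u): 1280.

Therefore ∬_D (6x^2 + 6y^2) dx dy = 1280.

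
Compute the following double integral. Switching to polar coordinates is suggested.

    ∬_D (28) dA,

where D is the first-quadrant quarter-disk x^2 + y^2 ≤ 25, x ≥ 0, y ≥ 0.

The region D is 0 ≤ r ≤ 5, 0 ≤ θ ≤ π/2 in polar coordinates, where x = r cos(θ), y = r sin(θ), and dA = r dr dθ.

Under the substitution, the integrand becomes 28, so

    ∬_D (28) dA = ∫_{0}^{π/2} ∫_{0}^{5} (28) · r dr dθ.

Inner integral (in r): ∫_{0}^{5} (28) · r dr = 350.

Outer integral (in θ): ∫_{0}^{π/2} (350) dθ = 175π.

Therefore ∬_D (28) dA = 175π.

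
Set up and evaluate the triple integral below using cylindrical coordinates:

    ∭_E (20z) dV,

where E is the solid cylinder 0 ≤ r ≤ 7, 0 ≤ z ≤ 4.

In cylindrical coordinates, x = r cos(θ), y = r sin(θ), z = z, and dV = r dr dθ dz.

The integrand becomes 20z, so

    ∭_E (20z) dV = ∫_{0}^{2π} ∫_{0}^{7} ∫_{0}^{4} (20z) · r dz dr dθ.

Inner (z): 160r.
Middle (r from 0 to 7): 3920.
Outer (θ): 7840π.

Therefore the triple integral equals 7840π.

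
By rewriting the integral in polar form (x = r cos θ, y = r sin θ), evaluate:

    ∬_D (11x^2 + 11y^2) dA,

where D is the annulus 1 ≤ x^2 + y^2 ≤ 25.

The region D is 1 ≤ r ≤ 5, 0 ≤ θ ≤ 2π in polar coordinates, where x = r cos(θ), y = r sin(θ), and dA = r dr dθ.

Under the substitution, the integrand becomes 11r^2, so

    ∬_D (11x^2 + 11y^2) dA = ∫_{0}^{2π} ∫_{1}^{5} (11r^2) · r dr dθ.

Inner integral (in r): ∫_{1}^{5} (11r^2) · r dr = 1716.

Outer integral (in θ): ∫_{0}^{2π} (1716) dθ = 3432π.

Therefore ∬_D (11x^2 + 11y^2) dA = 3432π.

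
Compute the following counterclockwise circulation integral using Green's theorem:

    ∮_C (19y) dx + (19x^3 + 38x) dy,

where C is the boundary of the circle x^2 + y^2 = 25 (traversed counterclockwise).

Green's theorem converts the closed line integral into a double integral over the enclosed region D:

    ∮_C P dx + Q dy = ∬_D (∂Q/∂x - ∂P/∂y) dA.

Here P = 19y, Q = 19x^3 + 38x, so

    ∂Q/∂x = 57x^2 + 38,    ∂P/∂y = 19,
    ∂Q/∂x - ∂P/∂y = 57x^2 + 19.

D is the region x^2 + y^2 ≤ 25. Evaluating the double integral:

In polar coordinates (x = r cos θ, y = r sin θ, dA = r dr dθ) the integrand becomes 57r^2cos(θ)^2 + 19, so

    ∬_D (57x^2 + 19) dA = ∫_0^{2π} ∫_0^{5} (57r^2cos(θ)^2 + 19) · r dr dθ.

Inner (r from 0 to 5): 35625cos(θ)^2/4 + 475/2.
Outer (θ from 0 to 2π): 37525π/4.

Therefore ∮_C P dx + Q dy = 37525π/4.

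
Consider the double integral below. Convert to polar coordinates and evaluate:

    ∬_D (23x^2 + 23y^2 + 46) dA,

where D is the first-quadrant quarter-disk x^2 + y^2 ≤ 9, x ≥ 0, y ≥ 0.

The region D is 0 ≤ r ≤ 3, 0 ≤ θ ≤ π/2 in polar coordinates, where x = r cos(θ), y = r sin(θ), and dA = r dr dθ.

Under the substitution, the integrand becomes 23r^2 + 46, so

    ∬_D (23x^2 + 23y^2 + 46) dA = ∫_{0}^{π/2} ∫_{0}^{3} (23r^2 + 46) · r dr dθ.

Inner integral (in r): ∫_{0}^{3} (23r^2 + 46) · r dr = 2691/4.

Outer integral (in θ): ∫_{0}^{π/2} (2691/4) dθ = 2691π/8.

Therefore ∬_D (23x^2 + 23y^2 + 46) dA = 2691π/8.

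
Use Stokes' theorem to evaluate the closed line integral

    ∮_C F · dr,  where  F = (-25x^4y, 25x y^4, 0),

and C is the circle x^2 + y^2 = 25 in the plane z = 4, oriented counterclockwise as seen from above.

Let S be the flat disk x^2 + y^2 ≤ 25 in the plane z = 4, with upward unit normal n̂ = ẑ. By Stokes' theorem,

    ∮_C F · dr = ∬_S (∇ × F) · n̂ dS = ∬_D (curl F)_z dA,

where D is the disk x^2 + y^2 ≤ 25.

Compute the curl of F = (-25x^4y, 25x y^4, 0):
    (∇ × F)_x = ∂F_z/∂y - ∂F_y/∂z = 0,
    (∇ × F)_y = ∂F_x/∂z - ∂F_z/∂x = 0,
    (∇ × F)_z = ∂F_y/∂x - ∂F_x/∂y = 25x^4 + 25y^4.

On z = 4, (curl F)_z = 25x^4 + 25y^4.

Convert to polar (x = r cos θ, y = r sin θ, dA = r dr dθ); the integrand becomes 25r^4(sin(θ)^4 + cos(θ)^4), so

    ∬_D (curl F)_z dA = ∫_0^{2π} ∫_0^{5} (25r^4(sin(θ)^4 + cos(θ)^4)) · r dr dθ.

Inner (r from 0 to 5): 390625sin(θ)^4/6 + 390625cos(θ)^4/6.
Outer (θ from 0 to 2π): 390625π/4.

Therefore ∮_C F · dr = 390625π/4.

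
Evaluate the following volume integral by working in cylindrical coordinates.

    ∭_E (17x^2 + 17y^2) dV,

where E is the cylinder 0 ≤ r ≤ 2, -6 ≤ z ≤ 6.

In cylindrical coordinates, x = r cos(θ), y = r sin(θ), z = z, and dV = r dr dθ dz.

The integrand becomes 17r^2, so

    ∭_E (17x^2 + 17y^2) dV = ∫_{0}^{2π} ∫_{0}^{2} ∫_{-6}^{6} (17r^2) · r dz dr dθ.

Inner (z): 204r^3.
Middle (r from 0 to 2): 816.
Outer (θ): 1632π.

Therefore the triple integral equals 1632π.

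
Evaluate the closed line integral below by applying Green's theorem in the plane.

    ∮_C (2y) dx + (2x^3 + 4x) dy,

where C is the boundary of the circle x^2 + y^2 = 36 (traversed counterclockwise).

Green's theorem converts the closed line integral into a double integral over the enclosed region D:

    ∮_C P dx + Q dy = ∬_D (∂Q/∂x - ∂P/∂y) dA.

Here P = 2y, Q = 2x^3 + 4x, so

    ∂Q/∂x = 6x^2 + 4,    ∂P/∂y = 2,
    ∂Q/∂x - ∂P/∂y = 6x^2 + 2.

D is the region x^2 + y^2 ≤ 36. Evaluating the double integral:

In polar coordinates (x = r cos θ, y = r sin θ, dA = r dr dθ) the integrand becomes 6r^2cos(θ)^2 + 2, so

    ∬_D (6x^2 + 2) dA = ∫_0^{2π} ∫_0^{6} (6r^2cos(θ)^2 + 2) · r dr dθ.

Inner (r from 0 to 6): 1944cos(θ)^2 + 36.
Outer (θ from 0 to 2π): 2016π.

Therefore ∮_C P dx + Q dy = 2016π.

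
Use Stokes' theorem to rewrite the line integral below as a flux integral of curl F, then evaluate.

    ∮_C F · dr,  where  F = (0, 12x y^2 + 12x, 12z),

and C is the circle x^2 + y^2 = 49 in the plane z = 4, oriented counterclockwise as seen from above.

Let S be the flat disk x^2 + y^2 ≤ 49 in the plane z = 4, with upward unit normal n̂ = ẑ. By Stokes' theorem,

    ∮_C F · dr = ∬_S (∇ × F) · n̂ dS = ∬_D (curl F)_z dA,

where D is the disk x^2 + y^2 ≤ 49.

Compute the curl of F = (0, 12x y^2 + 12x, 12z):
    (∇ × F)_x = ∂F_z/∂y - ∂F_y/∂z = 0,
    (∇ × F)_y = ∂F_x/∂z - ∂F_z/∂x = 0,
    (∇ × F)_z = ∂F_y/∂x - ∂F_x/∂y = 12y^2 + 12.

On z = 4, (curl F)_z = 12y^2 + 12.

Convert to polar (x = r cos θ, y = r sin θ, dA = r dr dθ); the integrand becomes 12r^2sin(θ)^2 + 12, so

    ∬_D (curl F)_z dA = ∫_0^{2π} ∫_0^{7} (12r^2sin(θ)^2 + 12) · r dr dθ.

Inner (r from 0 to 7): 7203sin(θ)^2 + 294.
Outer (θ from 0 to 2π): 7791π.

Therefore ∮_C F · dr = 7791π.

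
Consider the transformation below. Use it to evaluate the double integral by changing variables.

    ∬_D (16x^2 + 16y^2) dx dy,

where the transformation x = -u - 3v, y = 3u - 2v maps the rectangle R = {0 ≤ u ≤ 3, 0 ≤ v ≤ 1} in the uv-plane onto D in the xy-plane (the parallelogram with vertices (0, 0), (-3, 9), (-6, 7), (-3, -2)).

Compute the Jacobian determinant of (x, y) with respect to (u, v):

    ∂(x,y)/∂(u,v) = | -1  -3 | = (-1)(-2) - (-3)(3) = 11.
                   | 3  -2 |

Its absolute value is |J| = 11 (the area scaling factor).

Substituting x = -u - 3v, y = 3u - 2v into the integrand,

    16x^2 + 16y^2 → 160u^2 - 96u v + 208v^2,

so the integral becomes

    ∬_R (160u^2 - 96u v + 208v^2) · |J| du dv = ∫_0^3 ∫_0^1 (1760u^2 - 1056u v + 2288v^2) dv du.

Inner (v): 1760u^2 - 528u + 2288/3.
Outer (u): 15752.

Therefore ∬_D (16x^2 + 16y^2) dx dy = 15752.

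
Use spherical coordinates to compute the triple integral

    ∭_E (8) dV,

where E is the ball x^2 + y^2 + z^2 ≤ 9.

In spherical coordinates, x = ρ sin(φ) cos(θ), y = ρ sin(φ) sin(θ), z = ρ cos(φ), and dV = ρ^2 sin(φ) dρ dφ dθ.

The integrand becomes 8, so

    ∭_E (8) dV = ∫_{0}^{2π} ∫_{0}^{π} ∫_{0}^{3} (8) · ρ^2 sin(φ) dρ dφ dθ.

Inner (ρ): 72sin(φ).
Middle (φ): 144.
Outer (θ): 288π.

Therefore the triple integral equals 288π.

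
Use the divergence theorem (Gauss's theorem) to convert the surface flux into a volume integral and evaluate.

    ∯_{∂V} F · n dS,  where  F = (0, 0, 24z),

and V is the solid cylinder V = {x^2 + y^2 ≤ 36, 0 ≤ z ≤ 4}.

By the divergence theorem,

    ∯_{∂V} F · n dS = ∭_V (∇ · F) dV.

Compute the divergence:
    ∇ · F = ∂F_x/∂x + ∂F_y/∂y + ∂F_z/∂z = 0 + 0 + 24 = 24.

In cylindrical coordinates, x = r cos(θ), y = r sin(θ), z = z, dV = r dr dθ dz, with 0 ≤ r ≤ 6, 0 ≤ θ ≤ 2π, 0 ≤ z ≤ 4.

The integrand, after substitution and multiplying by the volume element, becomes (24) · r, so

    ∭_V (∇·F) dV = ∫_0^{2π} ∫_0^{6} ∫_0^{4} (24) · r dz dr dθ.

Inner (z from 0 to 4): 96r.
Middle (r from 0 to 6): 1728.
Outer (θ from 0 to 2π): 3456π.

Therefore ∯_{∂V} F · n dS = 3456π.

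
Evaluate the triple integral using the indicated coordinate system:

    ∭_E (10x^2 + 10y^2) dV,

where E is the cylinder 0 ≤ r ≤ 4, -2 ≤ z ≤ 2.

In cylindrical coordinates, x = r cos(θ), y = r sin(θ), z = z, and dV = r dr dθ dz.

The integrand becomes 10r^2, so

    ∭_E (10x^2 + 10y^2) dV = ∫_{0}^{2π} ∫_{0}^{4} ∫_{-2}^{2} (10r^2) · r dz dr dθ.

Inner (z): 40r^3.
Middle (r from 0 to 4): 2560.
Outer (θ): 5120π.

Therefore the triple integral equals 5120π.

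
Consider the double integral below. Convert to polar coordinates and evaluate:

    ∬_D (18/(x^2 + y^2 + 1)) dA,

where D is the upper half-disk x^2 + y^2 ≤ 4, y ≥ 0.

The region D is 0 ≤ r ≤ 2, 0 ≤ θ ≤ π in polar coordinates, where x = r cos(θ), y = r sin(θ), and dA = r dr dθ.

Under the substitution, the integrand becomes 18/(r^2 + 1), so

    ∬_D (18/(x^2 + y^2 + 1)) dA = ∫_{0}^{π} ∫_{0}^{2} (18/(r^2 + 1)) · r dr dθ.

Inner integral (in r): ∫_{0}^{2} (18/(r^2 + 1)) · r dr = log(1953125).

Outer integral (in θ): ∫_{0}^{π} (log(1953125)) dθ = log(1953125^π).

Therefore ∬_D (18/(x^2 + y^2 + 1)) dA = log(1953125^π).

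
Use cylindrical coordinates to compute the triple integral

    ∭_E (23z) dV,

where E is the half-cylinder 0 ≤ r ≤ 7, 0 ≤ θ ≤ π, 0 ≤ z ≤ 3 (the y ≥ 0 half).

In cylindrical coordinates, x = r cos(θ), y = r sin(θ), z = z, and dV = r dr dθ dz.

The integrand becomes 23z, so

    ∭_E (23z) dV = ∫_{0}^{π} ∫_{0}^{7} ∫_{0}^{3} (23z) · r dz dr dθ.

Inner (z): 207r/2.
Middle (r from 0 to 7): 10143/4.
Outer (θ): 10143π/4.

Therefore the triple integral equals 10143π/4.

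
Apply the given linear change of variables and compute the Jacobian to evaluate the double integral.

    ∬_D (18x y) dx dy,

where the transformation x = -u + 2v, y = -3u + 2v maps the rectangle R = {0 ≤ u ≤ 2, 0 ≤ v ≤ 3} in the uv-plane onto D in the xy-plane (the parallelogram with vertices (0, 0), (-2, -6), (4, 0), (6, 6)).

Compute the Jacobian determinant of (x, y) with respect to (u, v):

    ∂(x,y)/∂(u,v) = | -1  2 | = (-1)(2) - (2)(-3) = 4.
                   | -3  2 |

Its absolute value is |J| = 4 (the area scaling factor).

Substituting x = -u + 2v, y = -3u + 2v into the integrand,

    18x y → 54u^2 - 144u v + 72v^2,

so the integral becomes

    ∬_R (54u^2 - 144u v + 72v^2) · |J| du dv = ∫_0^2 ∫_0^3 (216u^2 - 576u v + 288v^2) dv du.

Inner (v): 648u^2 - 2592u + 2592.
Outer (u): 1728.

Therefore ∬_D (18x y) dx dy = 1728.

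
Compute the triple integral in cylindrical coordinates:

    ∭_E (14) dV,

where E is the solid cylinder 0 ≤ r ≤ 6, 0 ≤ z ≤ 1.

In cylindrical coordinates, x = r cos(θ), y = r sin(θ), z = z, and dV = r dr dθ dz.

The integrand becomes 14, so

    ∭_E (14) dV = ∫_{0}^{2π} ∫_{0}^{6} ∫_{0}^{1} (14) · r dz dr dθ.

Inner (z): 14r.
Middle (r from 0 to 6): 252.
Outer (θ): 504π.

Therefore the triple integral equals 504π.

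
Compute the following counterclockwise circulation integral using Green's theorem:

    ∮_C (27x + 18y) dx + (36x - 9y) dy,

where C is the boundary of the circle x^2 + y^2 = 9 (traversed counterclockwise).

Green's theorem converts the closed line integral into a double integral over the enclosed region D:

    ∮_C P dx + Q dy = ∬_D (∂Q/∂x - ∂P/∂y) dA.

Here P = 27x + 18y, Q = 36x - 9y, so

    ∂Q/∂x = 36,    ∂P/∂y = 18,
    ∂Q/∂x - ∂P/∂y = 18.

D is the region x^2 + y^2 ≤ 9. Evaluating the double integral:

In polar coordinates (x = r cos θ, y = r sin θ, dA = r dr dθ) the integrand becomes 18, so

    ∬_D (18) dA = ∫_0^{2π} ∫_0^{3} (18) · r dr dθ.

Inner (r from 0 to 3): 81.
Outer (θ from 0 to 2π): 162π.

Therefore ∮_C P dx + Q dy = 162π.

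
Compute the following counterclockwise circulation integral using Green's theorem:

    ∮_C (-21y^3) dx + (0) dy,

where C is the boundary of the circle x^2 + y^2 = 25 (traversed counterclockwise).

Green's theorem converts the closed line integral into a double integral over the enclosed region D:

    ∮_C P dx + Q dy = ∬_D (∂Q/∂x - ∂P/∂y) dA.

Here P = -21y^3, Q = 0, so

    ∂Q/∂x = 0,    ∂P/∂y = -63y^2,
    ∂Q/∂x - ∂P/∂y = 63y^2.

D is the region x^2 + y^2 ≤ 25. Evaluating the double integral:

In polar coordinates (x = r cos θ, y = r sin θ, dA = r dr dθ) the integrand becomes 63r^2sin(θ)^2, so

    ∬_D (63y^2) dA = ∫_0^{2π} ∫_0^{5} (63r^2sin(θ)^2) · r dr dθ.

Inner (r from 0 to 5): 39375sin(θ)^2/4.
Outer (θ from 0 to 2π): 39375π/4.

Therefore ∮_C P dx + Q dy = 39375π/4.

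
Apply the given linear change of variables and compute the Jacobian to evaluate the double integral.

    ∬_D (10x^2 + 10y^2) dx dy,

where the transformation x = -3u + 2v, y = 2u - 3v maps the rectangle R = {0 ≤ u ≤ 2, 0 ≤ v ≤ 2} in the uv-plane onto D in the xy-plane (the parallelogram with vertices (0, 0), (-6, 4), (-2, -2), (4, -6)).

Compute the Jacobian determinant of (x, y) with respect to (u, v):

    ∂(x,y)/∂(u,v) = | -3  2 | = (-3)(-3) - (2)(2) = 5.
                   | 2  -3 |

Its absolute value is |J| = 5 (the area scaling factor).

Substituting x = -3u + 2v, y = 2u - 3v into the integrand,

    10x^2 + 10y^2 → 130u^2 - 240u v + 130v^2,

so the integral becomes

    ∬_R (130u^2 - 240u v + 130v^2) · |J| du dv = ∫_0^2 ∫_0^2 (650u^2 - 1200u v + 650v^2) dv du.

Inner (v): 1300u^2 - 2400u + 5200/3.
Outer (u): 6400/3.

Therefore ∬_D (10x^2 + 10y^2) dx dy = 6400/3.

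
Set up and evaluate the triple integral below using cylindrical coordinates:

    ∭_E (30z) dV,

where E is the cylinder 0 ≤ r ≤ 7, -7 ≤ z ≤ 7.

In cylindrical coordinates, x = r cos(θ), y = r sin(θ), z = z, and dV = r dr dθ dz.

The integrand becomes 30z, so

    ∭_E (30z) dV = ∫_{0}^{2π} ∫_{0}^{7} ∫_{-7}^{7} (30z) · r dz dr dθ.

Inner (z): 0.
Middle (r from 0 to 7): 0.
Outer (θ): 0.

Therefore the triple integral equals 0.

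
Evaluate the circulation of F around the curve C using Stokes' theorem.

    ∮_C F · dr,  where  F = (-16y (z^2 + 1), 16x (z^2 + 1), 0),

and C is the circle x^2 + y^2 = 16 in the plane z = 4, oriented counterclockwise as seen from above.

Let S be the flat disk x^2 + y^2 ≤ 16 in the plane z = 4, with upward unit normal n̂ = ẑ. By Stokes' theorem,

    ∮_C F · dr = ∬_S (∇ × F) · n̂ dS = ∬_D (curl F)_z dA,

where D is the disk x^2 + y^2 ≤ 16.

Compute the curl of F = (-16y (z^2 + 1), 16x (z^2 + 1), 0):
    (∇ × F)_x = ∂F_z/∂y - ∂F_y/∂z = -32x z,
    (∇ × F)_y = ∂F_x/∂z - ∂F_z/∂x = -32y z,
    (∇ × F)_z = ∂F_y/∂x - ∂F_x/∂y = 32z^2 + 32.

On z = 4, (curl F)_z = 544.

Convert to polar (x = r cos θ, y = r sin θ, dA = r dr dθ); the integrand becomes 544, so

    ∬_D (curl F)_z dA = ∫_0^{2π} ∫_0^{4} (544) · r dr dθ.

Inner (r from 0 to 4): 4352.
Outer (θ from 0 to 2π): 8704π.

Therefore ∮_C F · dr = 8704π.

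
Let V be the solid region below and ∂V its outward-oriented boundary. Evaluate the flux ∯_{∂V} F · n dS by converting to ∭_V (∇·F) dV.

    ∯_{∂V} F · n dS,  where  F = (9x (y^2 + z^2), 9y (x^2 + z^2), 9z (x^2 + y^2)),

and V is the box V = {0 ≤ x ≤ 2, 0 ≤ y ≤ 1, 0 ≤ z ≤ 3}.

By the divergence theorem,

    ∯_{∂V} F · n dS = ∭_V (∇ · F) dV.

Compute the divergence:
    ∇ · F = ∂F_x/∂x + ∂F_y/∂y + ∂F_z/∂z = 9y^2 + 9z^2 + 9x^2 + 9z^2 + 9x^2 + 9y^2 = 18x^2 + 18y^2 + 18z^2.

V is a rectangular box, so dV = dx dy dz with 0 ≤ x ≤ 2, 0 ≤ y ≤ 1, 0 ≤ z ≤ 3.

Integrate (18x^2 + 18y^2 + 18z^2) over V as an iterated integral:

    ∭_V (∇·F) dV = ∫_0^{2} ∫_0^{1} ∫_0^{3} (18x^2 + 18y^2 + 18z^2) dz dy dx.

Inner (z from 0 to 3): 54x^2 + 54y^2 + 162.
Middle (y from 0 to 1): 54x^2 + 180.
Outer (x from 0 to 2): 504.

Therefore ∯_{∂V} F · n dS = 504.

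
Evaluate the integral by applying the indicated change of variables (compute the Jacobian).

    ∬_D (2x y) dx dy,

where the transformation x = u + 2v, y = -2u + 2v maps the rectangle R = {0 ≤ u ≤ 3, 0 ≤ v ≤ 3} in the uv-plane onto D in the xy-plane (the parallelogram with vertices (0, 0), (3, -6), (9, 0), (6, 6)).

Compute the Jacobian determinant of (x, y) with respect to (u, v):

    ∂(x,y)/∂(u,v) = | 1  2 | = (1)(2) - (2)(-2) = 6.
                   | -2  2 |

Its absolute value is |J| = 6 (the area scaling factor).

Substituting x = u + 2v, y = -2u + 2v into the integrand,

    2x y → -4u^2 - 4u v + 8v^2,

so the integral becomes

    ∬_R (-4u^2 - 4u v + 8v^2) · |J| du dv = ∫_0^3 ∫_0^3 (-24u^2 - 24u v + 48v^2) dv du.

Inner (v): -72u^2 - 108u + 432.
Outer (u): 162.

Therefore ∬_D (2x y) dx dy = 162.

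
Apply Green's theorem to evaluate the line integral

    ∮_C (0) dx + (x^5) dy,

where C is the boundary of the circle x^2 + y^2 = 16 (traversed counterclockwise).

Green's theorem converts the closed line integral into a double integral over the enclosed region D:

    ∮_C P dx + Q dy = ∬_D (∂Q/∂x - ∂P/∂y) dA.

Here P = 0, Q = x^5, so

    ∂Q/∂x = 5x^4,    ∂P/∂y = 0,
    ∂Q/∂x - ∂P/∂y = 5x^4.

D is the region x^2 + y^2 ≤ 16. Evaluating the double integral:

In polar coordinates (x = r cos θ, y = r sin θ, dA = r dr dθ) the integrand becomes 5r^4cos(θ)^4, so

    ∬_D (5x^4) dA = ∫_0^{2π} ∫_0^{4} (5r^4cos(θ)^4) · r dr dθ.

Inner (r from 0 to 4): 10240cos(θ)^4/3.
Outer (θ from 0 to 2π): 2560π.

Therefore ∮_C P dx + Q dy = 2560π.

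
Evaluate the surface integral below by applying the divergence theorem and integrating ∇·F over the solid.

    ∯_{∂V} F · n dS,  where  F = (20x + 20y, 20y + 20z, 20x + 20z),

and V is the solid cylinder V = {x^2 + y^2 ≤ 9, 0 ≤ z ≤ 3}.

By the divergence theorem,

    ∯_{∂V} F · n dS = ∭_V (∇ · F) dV.

Compute the divergence:
    ∇ · F = ∂F_x/∂x + ∂F_y/∂y + ∂F_z/∂z = 20 + 20 + 20 = 60.

In cylindrical coordinates, x = r cos(θ), y = r sin(θ), z = z, dV = r dr dθ dz, with 0 ≤ r ≤ 3, 0 ≤ θ ≤ 2π, 0 ≤ z ≤ 3.

The integrand, after substitution and multiplying by the volume element, becomes (60) · r, so

    ∭_V (∇·F) dV = ∫_0^{2π} ∫_0^{3} ∫_0^{3} (60) · r dz dr dθ.

Inner (z from 0 to 3): 180r.
Middle (r from 0 to 3): 810.
Outer (θ from 0 to 2π): 1620π.

Therefore ∯_{∂V} F · n dS = 1620π.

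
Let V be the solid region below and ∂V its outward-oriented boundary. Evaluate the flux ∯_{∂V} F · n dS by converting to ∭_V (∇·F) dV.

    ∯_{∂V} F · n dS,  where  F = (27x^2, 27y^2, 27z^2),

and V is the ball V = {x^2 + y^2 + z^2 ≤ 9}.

By the divergence theorem,

    ∯_{∂V} F · n dS = ∭_V (∇ · F) dV.

Compute the divergence:
    ∇ · F = ∂F_x/∂x + ∂F_y/∂y + ∂F_z/∂z = 54x + 54y + 54z.

In spherical coordinates, x = ρ sin(φ) cos(θ), y = ρ sin(φ) sin(θ), z = ρ cos(φ), dV = ρ^2 sin(φ) dρ dφ dθ, with 0 ≤ ρ ≤ 3, 0 ≤ φ ≤ π, 0 ≤ θ ≤ 2π.

The integrand, after substitution and multiplying by the volume element, becomes (54ρ (sqrt(2)sin(φ)sin(θ + π/4) + cos(φ))) · ρ^2 sin(φ), so

    ∭_V (∇·F) dV = ∫_0^{2π} ∫_0^{π} ∫_0^{3} (54ρ (sqrt(2)sin(φ)sin(θ + π/4) + cos(φ))) · ρ^2 sin(φ) dρ dφ dθ.

Inner (ρ from 0 to 3): 2187(sqrt(2)sin(φ)sin(θ + π/4) + cos(φ))sin(φ)/2.
Middle (φ from 0 to π): 2187sqrt(2)π sin(θ + π/4)/4.
Outer (θ from 0 to 2π): 0.

Therefore ∯_{∂V} F · n dS = 0.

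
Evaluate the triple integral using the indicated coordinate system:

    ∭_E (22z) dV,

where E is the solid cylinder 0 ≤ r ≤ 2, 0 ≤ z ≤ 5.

In cylindrical coordinates, x = r cos(θ), y = r sin(θ), z = z, and dV = r dr dθ dz.

The integrand becomes 22z, so

    ∭_E (22z) dV = ∫_{0}^{2π} ∫_{0}^{2} ∫_{0}^{5} (22z) · r dz dr dθ.

Inner (z): 275r.
Middle (r from 0 to 2): 550.
Outer (θ): 1100π.

Therefore the triple integral equals 1100π.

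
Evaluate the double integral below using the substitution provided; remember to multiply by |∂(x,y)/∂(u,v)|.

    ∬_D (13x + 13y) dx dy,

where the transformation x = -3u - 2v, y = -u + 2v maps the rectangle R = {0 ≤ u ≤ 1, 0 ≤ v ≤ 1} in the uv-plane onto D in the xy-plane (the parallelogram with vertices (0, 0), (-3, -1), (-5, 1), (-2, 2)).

Compute the Jacobian determinant of (x, y) with respect to (u, v):

    ∂(x,y)/∂(u,v) = | -3  -2 | = (-3)(2) - (-2)(-1) = -8.
                   | -1  2 |

Its absolute value is |J| = 8 (the area scaling factor).

Substituting x = -3u - 2v, y = -u + 2v into the integrand,

    13x + 13y → -52u,

so the integral becomes

    ∬_R (-52u) · |J| du dv = ∫_0^1 ∫_0^1 (-416u) dv du.

Inner (v): -416u.
Outer (u): -208.

Therefore ∬_D (13x + 13y) dx dy = -208.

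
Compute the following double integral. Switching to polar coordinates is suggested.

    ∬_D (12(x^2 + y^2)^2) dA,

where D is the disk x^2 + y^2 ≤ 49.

The region D is 0 ≤ r ≤ 7, 0 ≤ θ ≤ 2π in polar coordinates, where x = r cos(θ), y = r sin(θ), and dA = r dr dθ.

Under the substitution, the integrand becomes 12r^4, so

    ∬_D (12(x^2 + y^2)^2) dA = ∫_{0}^{2π} ∫_{0}^{7} (12r^4) · r dr dθ.

Inner integral (in r): ∫_{0}^{7} (12r^4) · r dr = 235298.

Outer integral (in θ): ∫_{0}^{2π} (235298) dθ = 470596π.

Therefore ∬_D (12(x^2 + y^2)^2) dA = 470596π.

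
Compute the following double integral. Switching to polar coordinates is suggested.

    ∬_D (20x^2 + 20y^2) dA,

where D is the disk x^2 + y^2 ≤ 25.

The region D is 0 ≤ r ≤ 5, 0 ≤ θ ≤ 2π in polar coordinates, where x = r cos(θ), y = r sin(θ), and dA = r dr dθ.

Under the substitution, the integrand becomes 20r^2, so

    ∬_D (20x^2 + 20y^2) dA = ∫_{0}^{2π} ∫_{0}^{5} (20r^2) · r dr dθ.

Inner integral (in r): ∫_{0}^{5} (20r^2) · r dr = 3125.

Outer integral (in θ): ∫_{0}^{2π} (3125) dθ = 6250π.

Therefore ∬_D (20x^2 + 20y^2) dA = 6250π.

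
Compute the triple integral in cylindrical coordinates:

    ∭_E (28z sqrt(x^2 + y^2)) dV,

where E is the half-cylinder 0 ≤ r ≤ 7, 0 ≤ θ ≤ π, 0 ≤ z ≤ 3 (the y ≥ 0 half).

In cylindrical coordinates, x = r cos(θ), y = r sin(θ), z = z, and dV = r dr dθ dz.

The integrand becomes 28r z, so

    ∭_E (28z sqrt(x^2 + y^2)) dV = ∫_{0}^{π} ∫_{0}^{7} ∫_{0}^{3} (28r z) · r dz dr dθ.

Inner (z): 126r^2.
Middle (r from 0 to 7): 14406.
Outer (θ): 14406π.

Therefore the triple integral equals 14406π.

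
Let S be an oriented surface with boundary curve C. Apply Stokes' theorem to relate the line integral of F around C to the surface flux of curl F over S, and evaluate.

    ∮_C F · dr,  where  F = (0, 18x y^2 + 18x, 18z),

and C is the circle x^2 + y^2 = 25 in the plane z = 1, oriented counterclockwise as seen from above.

Let S be the flat disk x^2 + y^2 ≤ 25 in the plane z = 1, with upward unit normal n̂ = ẑ. By Stokes' theorem,

    ∮_C F · dr = ∬_S (∇ × F) · n̂ dS = ∬_D (curl F)_z dA,

where D is the disk x^2 + y^2 ≤ 25.

Compute the curl of F = (0, 18x y^2 + 18x, 18z):
    (∇ × F)_x = ∂F_z/∂y - ∂F_y/∂z = 0,
    (∇ × F)_y = ∂F_x/∂z - ∂F_z/∂x = 0,
    (∇ × F)_z = ∂F_y/∂x - ∂F_x/∂y = 18y^2 + 18.

On z = 1, (curl F)_z = 18y^2 + 18.

Convert to polar (x = r cos θ, y = r sin θ, dA = r dr dθ); the integrand becomes 18r^2sin(θ)^2 + 18, so

    ∬_D (curl F)_z dA = ∫_0^{2π} ∫_0^{5} (18r^2sin(θ)^2 + 18) · r dr dθ.

Inner (r from 0 to 5): 5625sin(θ)^2/2 + 225.
Outer (θ from 0 to 2π): 6525π/2.

Therefore ∮_C F · dr = 6525π/2.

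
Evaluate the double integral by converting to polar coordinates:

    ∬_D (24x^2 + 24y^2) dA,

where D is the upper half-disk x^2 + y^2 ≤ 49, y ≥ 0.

The region D is 0 ≤ r ≤ 7, 0 ≤ θ ≤ π in polar coordinates, where x = r cos(θ), y = r sin(θ), and dA = r dr dθ.

Under the substitution, the integrand becomes 24r^2, so

    ∬_D (24x^2 + 24y^2) dA = ∫_{0}^{π} ∫_{0}^{7} (24r^2) · r dr dθ.

Inner integral (in r): ∫_{0}^{7} (24r^2) · r dr = 14406.

Outer integral (in θ): ∫_{0}^{π} (14406) dθ = 14406π.

Therefore ∬_D (24x^2 + 24y^2) dA = 14406π.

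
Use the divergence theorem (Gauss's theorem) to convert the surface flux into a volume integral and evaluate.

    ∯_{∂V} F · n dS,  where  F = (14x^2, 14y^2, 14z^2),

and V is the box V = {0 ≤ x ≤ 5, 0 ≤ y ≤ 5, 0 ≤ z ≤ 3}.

By the divergence theorem,

    ∯_{∂V} F · n dS = ∭_V (∇ · F) dV.

Compute the divergence:
    ∇ · F = ∂F_x/∂x + ∂F_y/∂y + ∂F_z/∂z = 28x + 28y + 28z.

V is a rectangular box, so dV = dx dy dz with 0 ≤ x ≤ 5, 0 ≤ y ≤ 5, 0 ≤ z ≤ 3.

Integrate (28x + 28y + 28z) over V as an iterated integral:

    ∭_V (∇·F) dV = ∫_0^{5} ∫_0^{5} ∫_0^{3} (28x + 28y + 28z) dz dy dx.

Inner (z from 0 to 3): 84x + 84y + 126.
Middle (y from 0 to 5): 420x + 1680.
Outer (x from 0 to 5): 13650.

Therefore ∯_{∂V} F · n dS = 13650.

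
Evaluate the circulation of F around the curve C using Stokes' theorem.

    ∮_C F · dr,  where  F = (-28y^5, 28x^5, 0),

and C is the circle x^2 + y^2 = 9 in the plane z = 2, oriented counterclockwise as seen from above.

Let S be the flat disk x^2 + y^2 ≤ 9 in the plane z = 2, with upward unit normal n̂ = ẑ. By Stokes' theorem,

    ∮_C F · dr = ∬_S (∇ × F) · n̂ dS = ∬_D (curl F)_z dA,

where D is the disk x^2 + y^2 ≤ 9.

Compute the curl of F = (-28y^5, 28x^5, 0):
    (∇ × F)_x = ∂F_z/∂y - ∂F_y/∂z = 0,
    (∇ × F)_y = ∂F_x/∂z - ∂F_z/∂x = 0,
    (∇ × F)_z = ∂F_y/∂x - ∂F_x/∂y = 140x^4 + 140y^4.

On z = 2, (curl F)_z = 140x^4 + 140y^4.

Convert to polar (x = r cos θ, y = r sin θ, dA = r dr dθ); the integrand becomes 140r^4(sin(θ)^4 + cos(θ)^4), so

    ∬_D (curl F)_z dA = ∫_0^{2π} ∫_0^{3} (140r^4(sin(θ)^4 + cos(θ)^4)) · r dr dθ.

Inner (r from 0 to 3): 17010sin(θ)^4 + 17010cos(θ)^4.
Outer (θ from 0 to 2π): 25515π.

Therefore ∮_C F · dr = 25515π.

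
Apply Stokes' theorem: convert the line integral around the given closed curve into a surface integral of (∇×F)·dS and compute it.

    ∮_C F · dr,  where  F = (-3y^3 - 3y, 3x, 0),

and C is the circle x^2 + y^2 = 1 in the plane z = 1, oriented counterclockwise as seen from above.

Let S be the flat disk x^2 + y^2 ≤ 1 in the plane z = 1, with upward unit normal n̂ = ẑ. By Stokes' theorem,

    ∮_C F · dr = ∬_S (∇ × F) · n̂ dS = ∬_D (curl F)_z dA,

where D is the disk x^2 + y^2 ≤ 1.

Compute the curl of F = (-3y^3 - 3y, 3x, 0):
    (∇ × F)_x = ∂F_z/∂y - ∂F_y/∂z = 0,
    (∇ × F)_y = ∂F_x/∂z - ∂F_z/∂x = 0,
    (∇ × F)_z = ∂F_y/∂x - ∂F_x/∂y = 9y^2 + 6.

On z = 1, (curl F)_z = 9y^2 + 6.

Convert to polar (x = r cos θ, y = r sin θ, dA = r dr dθ); the integrand becomes 9r^2sin(θ)^2 + 6, so

    ∬_D (curl F)_z dA = ∫_0^{2π} ∫_0^{1} (9r^2sin(θ)^2 + 6) · r dr dθ.

Inner (r from 0 to 1): 9sin(θ)^2/4 + 3.
Outer (θ from 0 to 2π): 33π/4.

Therefore ∮_C F · dr = 33π/4.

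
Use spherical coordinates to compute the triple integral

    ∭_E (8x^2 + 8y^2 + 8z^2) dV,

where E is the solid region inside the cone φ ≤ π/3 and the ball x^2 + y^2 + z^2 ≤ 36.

In spherical coordinates, x = ρ sin(φ) cos(θ), y = ρ sin(φ) sin(θ), z = ρ cos(φ), and dV = ρ^2 sin(φ) dρ dφ dθ.

The integrand becomes 8ρ^2, so

    ∭_E (8x^2 + 8y^2 + 8z^2) dV = ∫_{0}^{2π} ∫_{0}^{π/3} ∫_{0}^{6} (8ρ^2) · ρ^2 sin(φ) dρ dφ dθ.

Inner (ρ): 62208sin(φ)/5.
Middle (φ): 31104/5.
Outer (θ): 62208π/5.

Therefore the triple integral equals 62208π/5.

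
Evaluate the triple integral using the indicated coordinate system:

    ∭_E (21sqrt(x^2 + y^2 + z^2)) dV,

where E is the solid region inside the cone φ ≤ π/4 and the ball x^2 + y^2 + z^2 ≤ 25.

In spherical coordinates, x = ρ sin(φ) cos(θ), y = ρ sin(φ) sin(θ), z = ρ cos(φ), and dV = ρ^2 sin(φ) dρ dφ dθ.

The integrand becomes 21ρ, so

    ∭_E (21sqrt(x^2 + y^2 + z^2)) dV = ∫_{0}^{2π} ∫_{0}^{π/4} ∫_{0}^{5} (21ρ) · ρ^2 sin(φ) dρ dφ dθ.

Inner (ρ): 13125sin(φ)/4.
Middle (φ): 13125/4 - 13125sqrt(2)/8.
Outer (θ): 13125π (2 - sqrt(2))/4.

Therefore the triple integral equals 13125π (2 - sqrt(2))/4.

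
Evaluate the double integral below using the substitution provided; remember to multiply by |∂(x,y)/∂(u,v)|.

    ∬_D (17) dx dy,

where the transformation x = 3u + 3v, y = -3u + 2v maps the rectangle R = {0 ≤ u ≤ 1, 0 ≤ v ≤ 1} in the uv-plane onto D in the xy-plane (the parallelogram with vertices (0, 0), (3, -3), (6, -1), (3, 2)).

Compute the Jacobian determinant of (x, y) with respect to (u, v):

    ∂(x,y)/∂(u,v) = | 3  3 | = (3)(2) - (3)(-3) = 15.
                   | -3  2 |

Its absolute value is |J| = 15 (the area scaling factor).

Substituting x = 3u + 3v, y = -3u + 2v into the integrand,

    17 → 17,

so the integral becomes

    ∬_R (17) · |J| du dv = ∫_0^1 ∫_0^1 (255) dv du.

Inner (v): 255.
Outer (u): 255.

Therefore ∬_D (17) dx dy = 255.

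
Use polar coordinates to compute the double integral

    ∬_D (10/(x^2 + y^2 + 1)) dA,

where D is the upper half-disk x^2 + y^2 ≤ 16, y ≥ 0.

The region D is 0 ≤ r ≤ 4, 0 ≤ θ ≤ π in polar coordinates, where x = r cos(θ), y = r sin(θ), and dA = r dr dθ.

Under the substitution, the integrand becomes 10/(r^2 + 1), so

    ∬_D (10/(x^2 + y^2 + 1)) dA = ∫_{0}^{π} ∫_{0}^{4} (10/(r^2 + 1)) · r dr dθ.

Inner integral (in r): ∫_{0}^{4} (10/(r^2 + 1)) · r dr = log(1419857).

Outer integral (in θ): ∫_{0}^{π} (log(1419857)) dθ = log(1419857^π).

Therefore ∬_D (10/(x^2 + y^2 + 1)) dA = log(1419857^π).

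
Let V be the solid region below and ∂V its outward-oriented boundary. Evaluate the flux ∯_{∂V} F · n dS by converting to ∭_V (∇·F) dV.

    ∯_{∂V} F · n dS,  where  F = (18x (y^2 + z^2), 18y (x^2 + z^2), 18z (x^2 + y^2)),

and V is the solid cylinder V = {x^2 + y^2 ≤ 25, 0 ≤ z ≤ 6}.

By the divergence theorem,

    ∯_{∂V} F · n dS = ∭_V (∇ · F) dV.

Compute the divergence:
    ∇ · F = ∂F_x/∂x + ∂F_y/∂y + ∂F_z/∂z = 18y^2 + 18z^2 + 18x^2 + 18z^2 + 18x^2 + 18y^2 = 36x^2 + 36y^2 + 36z^2.

In cylindrical coordinates, x = r cos(θ), y = r sin(θ), z = z, dV = r dr dθ dz, with 0 ≤ r ≤ 5, 0 ≤ θ ≤ 2π, 0 ≤ z ≤ 6.

The integrand, after substitution and multiplying by the volume element, becomes (36r^2 + 36z^2) · r, so

    ∭_V (∇·F) dV = ∫_0^{2π} ∫_0^{5} ∫_0^{6} (36r^2 + 36z^2) · r dz dr dθ.

Inner (z from 0 to 6): 216r (r^2 + 12).
Middle (r from 0 to 5): 66150.
Outer (θ from 0 to 2π): 132300π.

Therefore ∯_{∂V} F · n dS = 132300π.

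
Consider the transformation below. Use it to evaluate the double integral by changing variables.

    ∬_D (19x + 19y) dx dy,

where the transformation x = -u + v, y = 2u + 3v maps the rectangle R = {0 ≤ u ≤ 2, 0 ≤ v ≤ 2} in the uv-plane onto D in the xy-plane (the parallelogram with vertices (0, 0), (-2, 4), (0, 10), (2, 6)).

Compute the Jacobian determinant of (x, y) with respect to (u, v):

    ∂(x,y)/∂(u,v) = | -1  1 | = (-1)(3) - (1)(2) = -5.
                   | 2  3 |

Its absolute value is |J| = 5 (the area scaling factor).

Substituting x = -u + v, y = 2u + 3v into the integrand,

    19x + 19y → 19u + 76v,

so the integral becomes

    ∬_R (19u + 76v) · |J| du dv = ∫_0^2 ∫_0^2 (95u + 380v) dv du.

Inner (v): 190u + 760.
Outer (u): 1900.

Therefore ∬_D (19x + 19y) dx dy = 1900.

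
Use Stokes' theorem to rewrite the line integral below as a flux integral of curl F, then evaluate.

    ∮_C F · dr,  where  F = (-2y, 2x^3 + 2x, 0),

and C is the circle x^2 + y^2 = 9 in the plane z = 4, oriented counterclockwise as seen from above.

Let S be the flat disk x^2 + y^2 ≤ 9 in the plane z = 4, with upward unit normal n̂ = ẑ. By Stokes' theorem,

    ∮_C F · dr = ∬_S (∇ × F) · n̂ dS = ∬_D (curl F)_z dA,

where D is the disk x^2 + y^2 ≤ 9.

Compute the curl of F = (-2y, 2x^3 + 2x, 0):
    (∇ × F)_x = ∂F_z/∂y - ∂F_y/∂z = 0,
    (∇ × F)_y = ∂F_x/∂z - ∂F_z/∂x = 0,
    (∇ × F)_z = ∂F_y/∂x - ∂F_x/∂y = 6x^2 + 4.

On z = 4, (curl F)_z = 6x^2 + 4.

Convert to polar (x = r cos θ, y = r sin θ, dA = r dr dθ); the integrand becomes 6r^2cos(θ)^2 + 4, so

    ∬_D (curl F)_z dA = ∫_0^{2π} ∫_0^{3} (6r^2cos(θ)^2 + 4) · r dr dθ.

Inner (r from 0 to 3): 243cos(θ)^2/2 + 18.
Outer (θ from 0 to 2π): 315π/2.

Therefore ∮_C F · dr = 315π/2.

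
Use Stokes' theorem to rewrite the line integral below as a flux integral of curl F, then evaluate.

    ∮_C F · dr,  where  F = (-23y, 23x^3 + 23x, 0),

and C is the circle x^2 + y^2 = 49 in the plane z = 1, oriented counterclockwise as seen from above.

Let S be the flat disk x^2 + y^2 ≤ 49 in the plane z = 1, with upward unit normal n̂ = ẑ. By Stokes' theorem,

    ∮_C F · dr = ∬_S (∇ × F) · n̂ dS = ∬_D (curl F)_z dA,

where D is the disk x^2 + y^2 ≤ 49.

Compute the curl of F = (-23y, 23x^3 + 23x, 0):
    (∇ × F)_x = ∂F_z/∂y - ∂F_y/∂z = 0,
    (∇ × F)_y = ∂F_x/∂z - ∂F_z/∂x = 0,
    (∇ × F)_z = ∂F_y/∂x - ∂F_x/∂y = 69x^2 + 46.

On z = 1, (curl F)_z = 69x^2 + 46.

Convert to polar (x = r cos θ, y = r sin θ, dA = r dr dθ); the integrand becomes 69r^2cos(θ)^2 + 46, so

    ∬_D (curl F)_z dA = ∫_0^{2π} ∫_0^{7} (69r^2cos(θ)^2 + 46) · r dr dθ.

Inner (r from 0 to 7): 165669cos(θ)^2/4 + 1127.
Outer (θ from 0 to 2π): 174685π/4.

Therefore ∮_C F · dr = 174685π/4.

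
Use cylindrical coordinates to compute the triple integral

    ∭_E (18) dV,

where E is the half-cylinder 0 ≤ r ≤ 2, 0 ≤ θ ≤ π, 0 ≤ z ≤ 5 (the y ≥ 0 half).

In cylindrical coordinates, x = r cos(θ), y = r sin(θ), z = z, and dV = r dr dθ dz.

The integrand becomes 18, so

    ∭_E (18) dV = ∫_{0}^{π} ∫_{0}^{2} ∫_{0}^{5} (18) · r dz dr dθ.

Inner (z): 90r.
Middle (r from 0 to 2): 180.
Outer (θ): 180π.

Therefore the triple integral equals 180π.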